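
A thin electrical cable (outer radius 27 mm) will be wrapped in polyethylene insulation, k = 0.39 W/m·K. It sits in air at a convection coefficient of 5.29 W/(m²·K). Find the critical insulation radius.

r_cr ≈ 73.7 mm

For a cylinder r_cr = k/h = 0.39/5.29
r_cr = 73.7 mm; since the bare radius (27 mm) is below r_cr, adding a thin layer of insulation will *increase* heat loss.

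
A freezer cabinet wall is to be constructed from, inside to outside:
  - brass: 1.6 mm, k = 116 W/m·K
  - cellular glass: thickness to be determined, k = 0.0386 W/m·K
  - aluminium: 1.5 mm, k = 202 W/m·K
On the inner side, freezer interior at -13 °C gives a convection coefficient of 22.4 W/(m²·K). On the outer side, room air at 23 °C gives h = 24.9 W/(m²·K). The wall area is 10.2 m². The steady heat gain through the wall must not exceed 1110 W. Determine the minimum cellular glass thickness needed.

L ≈ 9.5 mm

Thermal resistances in series:
R_inner film = 1/(h_i·A) = 1/(22.4×10.2) = 0.004377 K/W
R_brass = L/(kA) = 0.0016/(116×10.2) = 1.352×10^-6 K/W
R_aluminium = L/(kA) = 0.0015/(202×10.2) = 7.28×10^-7 K/W
R_outer film = 1/(h_o·A) = 1/(24.9×10.2) = 0.003937 K/W
Sum of the known resistances R_other = 0.008316 K/W
Required total resistance R_tot = ΔT/Q_allow = 36/1110 = 0.03243 K/W
R_cellular glass = R_tot − R_other = 0.02412 K/W
L = R·k·A = 0.02412×0.0386×10.2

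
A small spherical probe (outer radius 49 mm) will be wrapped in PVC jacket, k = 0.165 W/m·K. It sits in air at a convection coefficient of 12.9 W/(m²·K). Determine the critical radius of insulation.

For a sphere r_cr = 2k/h = 2×0.165/12.9
r_cr = 25.6 mm; since the bare radius (49 mm) is above r_cr, any added insulation will reduce heat loss.

r_cr ≈ 25.6 mm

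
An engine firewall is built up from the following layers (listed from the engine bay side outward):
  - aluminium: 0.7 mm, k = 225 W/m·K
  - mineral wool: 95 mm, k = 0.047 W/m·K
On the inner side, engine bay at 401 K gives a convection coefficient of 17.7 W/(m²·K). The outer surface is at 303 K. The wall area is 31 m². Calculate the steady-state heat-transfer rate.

Q ≈ 1460 W

Treating each layer as a thermal resistance in series:
R_inner film = 1/(h_i·A) = 1/(17.7×31) = 0.001822 K/W
R_aluminium = L/(kA) = 0.0007/(225×31) = 1.004×10^-7 K/W
R_mineral wool = L/(kA) = 0.095/(0.047×31) = 0.0652 K/W
R_total = 0.06703 K/W
Q = ΔT / R_total = 98 / 0.06703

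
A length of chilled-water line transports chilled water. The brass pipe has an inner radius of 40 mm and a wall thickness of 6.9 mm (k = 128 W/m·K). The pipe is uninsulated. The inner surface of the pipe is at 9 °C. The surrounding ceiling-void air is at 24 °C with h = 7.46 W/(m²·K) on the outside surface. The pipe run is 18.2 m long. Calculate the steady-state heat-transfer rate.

Treating each annulus and film as a series resistance:
R_brass pipe wall = ln(46.9/40)/(2π×128×18.2) = 1.087×10^-5 K/W
R_outer film = 1/(h_o·2πr_oL) = 1/(7.46×2π×0.0469×18.2) = 0.02499 K/W
R_total = 0.025 K/W
Q = ΔT/R_total = 15/0.025

Q ≈ 600 W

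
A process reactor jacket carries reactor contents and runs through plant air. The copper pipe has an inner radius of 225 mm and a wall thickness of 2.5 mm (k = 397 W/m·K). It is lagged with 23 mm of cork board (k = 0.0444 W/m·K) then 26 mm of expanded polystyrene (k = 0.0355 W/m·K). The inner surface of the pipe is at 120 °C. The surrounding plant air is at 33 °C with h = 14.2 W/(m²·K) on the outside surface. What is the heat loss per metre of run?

Radial resistances (cylindrical: R_cond = ln(r_o/r_i)/(2πkL), R_conv = 1/(h·2πrL)):
R_copper pipe wall = ln(227.5/225)/(2π×397×1) = 4.43×10^-6 K/W
R_cork board = ln(250.5/227.5)/(2π×0.0444×1) = 0.3452 K/W
R_expanded polystyrene = ln(276.5/250.5)/(2π×0.0355×1) = 0.4427 K/W
R_outer film = 1/(h_o·2πr_oL) = 1/(14.2×2π×0.2765×1) = 0.04054 K/W
R_total = 0.8285 K/W
Q = ΔT/R_total = 87/0.8285

q′ ≈ 105 W/m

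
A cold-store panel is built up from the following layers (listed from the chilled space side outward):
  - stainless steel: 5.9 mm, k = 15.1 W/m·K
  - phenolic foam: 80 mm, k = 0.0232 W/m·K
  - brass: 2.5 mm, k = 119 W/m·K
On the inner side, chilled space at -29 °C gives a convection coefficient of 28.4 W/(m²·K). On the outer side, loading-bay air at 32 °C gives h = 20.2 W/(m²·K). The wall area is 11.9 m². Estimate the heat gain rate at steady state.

Q ≈ 205 W

Model the wall as resistances in series:
R_inner film = 1/(h_i·A) = 1/(28.4×11.9) = 0.002959 K/W
R_stainless steel = L/(kA) = 0.0059/(15.1×11.9) = 3.283×10^-5 K/W
R_phenolic foam = L/(kA) = 0.08/(0.0232×11.9) = 0.2898 K/W
R_brass = L/(kA) = 0.0025/(119×11.9) = 1.765×10^-6 K/W
R_outer film = 1/(h_o·A) = 1/(20.2×11.9) = 0.00416 K/W
R_total = 0.2969 K/W
Q = ΔT / R_total = 61 / 0.2969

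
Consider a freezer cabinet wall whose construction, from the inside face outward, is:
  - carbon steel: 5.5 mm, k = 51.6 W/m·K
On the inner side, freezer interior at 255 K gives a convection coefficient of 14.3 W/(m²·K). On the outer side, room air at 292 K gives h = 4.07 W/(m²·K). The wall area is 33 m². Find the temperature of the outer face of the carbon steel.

Using the resistance-network approach (series):
R_inner film = 1/(h_i·A) = 1/(14.3×33) = 0.002119 K/W
R_carbon steel = L/(kA) = 0.0055/(51.6×33) = 3.23×10^-6 K/W
R_outer film = 1/(h_o·A) = 1/(4.07×33) = 0.007445 K/W
R_total = 0.009568 K/W;  Q = ΔT/R_total = 37/0.009568 = 3867 W
T_interface = T_inner + Q·ΣR(inner→interface) = 255 + 3870×0.002122

T ≈ 263 K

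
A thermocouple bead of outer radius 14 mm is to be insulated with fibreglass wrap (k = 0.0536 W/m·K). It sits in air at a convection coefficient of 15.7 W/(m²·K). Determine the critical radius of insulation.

For a sphere r_cr = 2k/h = 2×0.0536/15.7
r_cr = 6.83 mm; since the bare radius (14 mm) is above r_cr, any added insulation will reduce heat loss.

r_cr ≈ 6.83 mm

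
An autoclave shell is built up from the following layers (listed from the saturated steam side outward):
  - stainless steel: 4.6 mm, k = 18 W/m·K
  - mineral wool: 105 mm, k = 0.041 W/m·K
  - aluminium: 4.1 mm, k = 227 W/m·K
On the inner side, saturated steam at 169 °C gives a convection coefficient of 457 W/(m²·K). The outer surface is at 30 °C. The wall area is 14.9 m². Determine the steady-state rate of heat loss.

Q ≈ 808 W

Treating each layer as a thermal resistance in series:
R_inner film = 1/(h_i·A) = 1/(457×14.9) = 1.469×10^-4 K/W
R_stainless steel = L/(kA) = 0.0046/(18×14.9) = 1.715×10^-5 K/W
R_mineral wool = L/(kA) = 0.105/(0.041×14.9) = 0.1719 K/W
R_aluminium = L/(kA) = 0.0041/(227×14.9) = 1.212×10^-6 K/W
R_total = 0.172 K/W
Q = ΔT / R_total = 139 / 0.172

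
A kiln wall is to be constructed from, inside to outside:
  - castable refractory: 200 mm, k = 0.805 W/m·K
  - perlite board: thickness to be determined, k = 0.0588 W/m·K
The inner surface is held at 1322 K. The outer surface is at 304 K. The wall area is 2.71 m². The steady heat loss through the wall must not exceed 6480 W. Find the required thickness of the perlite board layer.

L ≈ 10.4 mm

Model the wall as resistances in series:
R_castable refractory = L/(kA) = 0.2/(0.805×2.71) = 0.09168 K/W
Sum of the known resistances R_other = 0.09168 K/W
Required total resistance R_tot = ΔT/Q_allow = 1018/6480 = 0.1571 K/W
R_perlite board = R_tot − R_other = 0.06542 K/W
L = R·k·A = 0.06542×0.0588×2.71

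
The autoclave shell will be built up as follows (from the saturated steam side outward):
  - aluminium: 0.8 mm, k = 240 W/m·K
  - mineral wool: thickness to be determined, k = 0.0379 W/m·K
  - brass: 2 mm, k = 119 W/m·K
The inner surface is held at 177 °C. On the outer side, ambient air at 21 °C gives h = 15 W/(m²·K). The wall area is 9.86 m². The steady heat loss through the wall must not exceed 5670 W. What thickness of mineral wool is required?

L ≈ 7.75 mm

Thermal resistances in series:
R_aluminium = L/(kA) = 0.0008/(240×9.86) = 3.381×10^-7 K/W
R_brass = L/(kA) = 0.002/(119×9.86) = 1.705×10^-6 K/W
R_outer film = 1/(h_o·A) = 1/(15×9.86) = 0.006761 K/W
Sum of the known resistances R_other = 0.006763 K/W
Required total resistance R_tot = ΔT/Q_allow = 156/5670 = 0.02751 K/W
R_mineral wool = R_tot − R_other = 0.02075 K/W
L = R·k·A = 0.02075×0.0379×9.86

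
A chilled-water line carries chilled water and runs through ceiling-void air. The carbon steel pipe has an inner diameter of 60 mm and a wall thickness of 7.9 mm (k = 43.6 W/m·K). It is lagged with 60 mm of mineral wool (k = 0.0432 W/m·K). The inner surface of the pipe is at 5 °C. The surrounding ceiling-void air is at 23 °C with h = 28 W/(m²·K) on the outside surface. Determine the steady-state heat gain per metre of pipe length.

q′ ≈ 5.06 W/m

Treating each annulus and film as a series resistance:
R_carbon steel pipe wall = ln(37.9/30)/(2π×43.6×1) = 8.533×10^-4 K/W
R_mineral wool = ln(97.9/37.9)/(2π×0.0432×1) = 3.496 K/W
R_outer film = 1/(h_o·2πr_oL) = 1/(28×2π×0.0979×1) = 0.05806 K/W
R_total = 3.555 K/W
Q = ΔT/R_total = 18/3.555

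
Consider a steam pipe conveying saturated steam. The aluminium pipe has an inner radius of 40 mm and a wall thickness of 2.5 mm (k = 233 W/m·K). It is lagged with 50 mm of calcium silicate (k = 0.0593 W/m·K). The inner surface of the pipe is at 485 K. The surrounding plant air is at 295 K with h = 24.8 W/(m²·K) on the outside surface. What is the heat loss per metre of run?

Per-layer cylindrical resistances, series-summed:
R_aluminium pipe wall = ln(42.5/40)/(2π×233×1) = 4.141×10^-5 K/W
R_calcium silicate = ln(92.5/42.5)/(2π×0.0593×1) = 2.087 K/W
R_outer film = 1/(h_o·2πr_oL) = 1/(24.8×2π×0.0925×1) = 0.06938 K/W
R_total = 2.157 K/W
Q = ΔT/R_total = 190/2.157

q′ ≈ 88.1 W/m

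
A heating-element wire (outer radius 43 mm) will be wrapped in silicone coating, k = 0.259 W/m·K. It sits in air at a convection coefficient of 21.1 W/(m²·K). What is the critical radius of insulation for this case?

For a cylinder r_cr = k/h = 0.259/21.1
r_cr = 12.3 mm; since the bare radius (43 mm) is above r_cr, any added insulation will reduce heat loss.

r_cr ≈ 12.3 mm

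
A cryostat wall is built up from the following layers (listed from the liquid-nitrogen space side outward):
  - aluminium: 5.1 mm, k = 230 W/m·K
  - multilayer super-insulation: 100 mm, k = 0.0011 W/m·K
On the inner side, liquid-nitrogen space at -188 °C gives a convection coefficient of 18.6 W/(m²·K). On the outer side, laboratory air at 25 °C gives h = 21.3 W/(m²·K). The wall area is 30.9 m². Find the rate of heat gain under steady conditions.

Treating each layer as a thermal resistance in series:
R_inner film = 1/(h_i·A) = 1/(18.6×30.9) = 0.00174 K/W
R_aluminium = L/(kA) = 0.0051/(230×30.9) = 7.176×10^-7 K/W
R_multilayer super-insulation = L/(kA) = 0.1/(0.0011×30.9) = 2.942 K/W
R_outer film = 1/(h_o·A) = 1/(21.3×30.9) = 0.001519 K/W
R_total = 2.945 K/W
Q = ΔT / R_total = 213 / 2.945

Q ≈ 72.3 W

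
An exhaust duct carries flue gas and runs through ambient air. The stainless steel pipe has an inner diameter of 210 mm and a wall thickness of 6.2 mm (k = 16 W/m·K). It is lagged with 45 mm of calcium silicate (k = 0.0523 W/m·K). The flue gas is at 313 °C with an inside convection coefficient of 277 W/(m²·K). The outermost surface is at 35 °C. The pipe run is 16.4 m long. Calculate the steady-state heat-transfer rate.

Q ≈ 4380 W

Radial resistances (cylindrical: R_cond = ln(r_o/r_i)/(2πkL), R_conv = 1/(h·2πrL)):
R_inner film = 1/(h_i·2πr₁L) = 1/(277×2π×0.105×16.4) = 3.337×10^-4 K/W
R_stainless steel pipe wall = ln(111.2/105)/(2π×16×16.4) = 3.48×10^-5 K/W
R_calcium silicate = ln(156.2/111.2)/(2π×0.0523×16.4) = 0.06305 K/W
R_total = 0.06342 K/W
Q = ΔT/R_total = 278/0.06342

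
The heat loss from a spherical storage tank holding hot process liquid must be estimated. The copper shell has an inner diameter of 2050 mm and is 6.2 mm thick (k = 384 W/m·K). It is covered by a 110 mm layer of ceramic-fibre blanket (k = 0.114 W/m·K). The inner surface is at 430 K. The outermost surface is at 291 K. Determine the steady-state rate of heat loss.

Q ≈ 2130 W

For a spherical shell R = (1/r₁ − 1/r₂)/(4πk); film R = 1/(h·4πr²). In series:
R_copper shell = (1/1.025 − 1/1.0312)/(4π×384) = 1.216×10^-6 K/W
R_ceramic-fibre blanket = (1/1.0312 − 1/1.1412)/(4π×0.114) = 0.06525 K/W
R_total = 0.06525 K/W
Q = ΔT/R_total = 139/0.06525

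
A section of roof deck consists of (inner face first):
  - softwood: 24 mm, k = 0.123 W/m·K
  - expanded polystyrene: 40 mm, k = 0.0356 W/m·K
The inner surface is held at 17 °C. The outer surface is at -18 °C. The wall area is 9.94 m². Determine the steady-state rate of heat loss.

Using the resistance-network approach (series):
R_softwood = L/(kA) = 0.024/(0.123×9.94) = 0.01963 K/W
R_expanded polystyrene = L/(kA) = 0.04/(0.0356×9.94) = 0.113 K/W
R_total = 0.1327 K/W
Q = ΔT / R_total = 35 / 0.1327

Q ≈ 264 W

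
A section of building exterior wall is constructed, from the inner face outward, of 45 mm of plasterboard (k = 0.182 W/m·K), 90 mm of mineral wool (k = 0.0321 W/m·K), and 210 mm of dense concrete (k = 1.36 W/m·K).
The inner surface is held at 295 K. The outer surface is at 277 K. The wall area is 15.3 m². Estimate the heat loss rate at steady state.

Q ≈ 85.9 W

Thermal resistances in series:
R_plasterboard = L/(kA) = 0.045/(0.182×15.3) = 0.01616 K/W
R_mineral wool = L/(kA) = 0.09/(0.0321×15.3) = 0.1833 K/W
R_dense concrete = L/(kA) = 0.21/(1.36×15.3) = 0.01009 K/W
R_total = 0.2095 K/W
Q = ΔT / R_total = 18 / 0.2095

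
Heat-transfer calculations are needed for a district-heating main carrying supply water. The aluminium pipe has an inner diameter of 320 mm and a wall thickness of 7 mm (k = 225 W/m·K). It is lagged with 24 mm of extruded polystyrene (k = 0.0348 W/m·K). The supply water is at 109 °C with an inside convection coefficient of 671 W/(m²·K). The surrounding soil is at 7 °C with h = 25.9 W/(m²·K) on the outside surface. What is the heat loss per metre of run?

Cylindrical conduction, so R = ln(r₂/r₁)/(2πkL) per layer, in series:
R_inner film = 1/(h_i·2πr₁L) = 1/(671×2π×0.16×1) = 0.001482 K/W
R_aluminium pipe wall = ln(167/160)/(2π×225×1) = 3.029×10^-5 K/W
R_extruded polystyrene = ln(191/167)/(2π×0.0348×1) = 0.6141 K/W
R_outer film = 1/(h_o·2πr_oL) = 1/(25.9×2π×0.191×1) = 0.03217 K/W
R_total = 0.6478 K/W
Q = ΔT/R_total = 102/0.6478

q′ ≈ 157 W/m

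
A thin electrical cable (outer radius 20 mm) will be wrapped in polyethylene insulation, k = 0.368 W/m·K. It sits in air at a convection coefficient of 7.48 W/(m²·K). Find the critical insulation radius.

For a cylinder r_cr = k/h = 0.368/7.48
r_cr = 49.2 mm; since the bare radius (20 mm) is below r_cr, adding a thin layer of insulation will *increase* heat loss.

r_cr ≈ 49.2 mm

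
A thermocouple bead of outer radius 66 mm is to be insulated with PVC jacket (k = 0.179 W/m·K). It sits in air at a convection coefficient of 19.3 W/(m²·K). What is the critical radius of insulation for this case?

For a sphere r_cr = 2k/h = 2×0.179/19.3
r_cr = 18.5 mm; since the bare radius (66 mm) is above r_cr, any added insulation will reduce heat loss.

r_cr ≈ 18.5 mm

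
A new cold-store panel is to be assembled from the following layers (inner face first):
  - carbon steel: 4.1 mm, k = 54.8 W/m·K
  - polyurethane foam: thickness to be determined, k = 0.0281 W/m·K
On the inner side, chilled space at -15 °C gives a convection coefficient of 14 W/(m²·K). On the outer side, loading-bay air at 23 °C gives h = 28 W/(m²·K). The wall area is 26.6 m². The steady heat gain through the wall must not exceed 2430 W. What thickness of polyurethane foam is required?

L ≈ 8.68 mm

Thermal resistances in series:
R_inner film = 1/(h_i·A) = 1/(14×26.6) = 0.002685 K/W
R_carbon steel = L/(kA) = 0.0041/(54.8×26.6) = 2.813×10^-6 K/W
R_outer film = 1/(h_o·A) = 1/(28×26.6) = 0.001343 K/W
Sum of the known resistances R_other = 0.004031 K/W
Required total resistance R_tot = ΔT/Q_allow = 38/2430 = 0.01564 K/W
R_polyurethane foam = R_tot − R_other = 0.01161 K/W
L = R·k·A = 0.01161×0.0281×26.6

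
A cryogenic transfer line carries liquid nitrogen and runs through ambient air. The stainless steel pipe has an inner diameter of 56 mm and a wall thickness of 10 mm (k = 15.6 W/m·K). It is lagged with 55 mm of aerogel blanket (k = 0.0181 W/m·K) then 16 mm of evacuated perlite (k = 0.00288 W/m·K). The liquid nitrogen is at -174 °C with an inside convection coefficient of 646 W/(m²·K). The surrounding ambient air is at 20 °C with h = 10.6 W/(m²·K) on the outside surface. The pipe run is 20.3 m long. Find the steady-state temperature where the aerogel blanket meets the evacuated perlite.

For a radial system each layer contributes R = ln(r_out/r_in)/(2πkL); films add R = 1/(hA).
R_inner film = 1/(h_i·2πr₁L) = 1/(646×2π×0.028×20.3) = 4.334×10^-4 K/W
R_stainless steel pipe wall = ln(38/28)/(2π×15.6×20.3) = 1.535×10^-4 K/W
R_aerogel blanket = ln(93/38)/(2π×0.0181×20.3) = 0.3877 K/W
R_evacuated perlite = ln(109/93)/(2π×0.00288×20.3) = 0.4322 K/W
R_outer film = 1/(h_o·2πr_oL) = 1/(10.6×2π×0.109×20.3) = 0.006786 K/W
R_total = 0.8272 K/W
Q = ΔT/R_total = 194/0.8272
Q = 235 W
T_interface = T_inner + Q·ΣR(inner→interface) = -174 + 235×0.3883

T ≈ -82.9 °C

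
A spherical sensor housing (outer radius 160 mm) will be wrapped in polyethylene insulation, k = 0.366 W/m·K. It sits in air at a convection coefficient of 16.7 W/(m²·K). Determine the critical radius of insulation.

For a sphere r_cr = 2k/h = 2×0.366/16.7
r_cr = 43.8 mm; since the bare radius (160 mm) is above r_cr, any added insulation will reduce heat loss.

r_cr ≈ 43.8 mm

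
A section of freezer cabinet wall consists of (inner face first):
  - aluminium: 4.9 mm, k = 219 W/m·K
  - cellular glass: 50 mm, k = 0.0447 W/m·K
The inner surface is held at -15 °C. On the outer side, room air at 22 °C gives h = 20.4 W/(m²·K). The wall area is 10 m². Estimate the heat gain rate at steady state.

Treating each layer as a thermal resistance in series:
R_aluminium = L/(kA) = 0.0049/(219×10) = 2.237×10^-6 K/W
R_cellular glass = L/(kA) = 0.05/(0.0447×10) = 0.1119 K/W
R_outer film = 1/(h_o·A) = 1/(20.4×10) = 0.004902 K/W
R_total = 0.1168 K/W
Q = ΔT / R_total = 37 / 0.1168

Q ≈ 317 W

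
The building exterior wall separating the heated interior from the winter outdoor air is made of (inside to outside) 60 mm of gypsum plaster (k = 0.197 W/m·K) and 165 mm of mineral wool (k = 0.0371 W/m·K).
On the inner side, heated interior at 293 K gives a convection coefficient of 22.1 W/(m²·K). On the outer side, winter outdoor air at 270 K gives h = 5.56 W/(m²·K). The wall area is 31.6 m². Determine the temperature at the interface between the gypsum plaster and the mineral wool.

Treating each layer as a thermal resistance in series:
R_inner film = 1/(h_i·A) = 1/(22.1×31.6) = 0.001432 K/W
R_gypsum plaster = L/(kA) = 0.06/(0.197×31.6) = 0.009638 K/W
R_mineral wool = L/(kA) = 0.165/(0.0371×31.6) = 0.1407 K/W
R_outer film = 1/(h_o·A) = 1/(5.56×31.6) = 0.005692 K/W
R_total = 0.1575 K/W;  Q = ΔT/R_total = 23/0.1575 = 146 W
T_interface = T_inner − Q·ΣR(inner→interface) = 293 − 146×0.01107

T ≈ 291 K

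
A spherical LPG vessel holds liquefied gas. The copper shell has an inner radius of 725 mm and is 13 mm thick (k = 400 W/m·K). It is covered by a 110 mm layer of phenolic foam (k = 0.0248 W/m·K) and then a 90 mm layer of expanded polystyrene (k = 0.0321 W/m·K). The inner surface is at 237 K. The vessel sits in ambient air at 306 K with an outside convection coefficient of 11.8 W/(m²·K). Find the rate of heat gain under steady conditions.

Radial (spherical) resistances in series:
R_copper shell = (1/0.725 − 1/0.738)/(4π×400) = 4.834×10^-6 K/W
R_phenolic foam = (1/0.738 − 1/0.848)/(4π×0.0248) = 0.564 K/W
R_expanded polystyrene = (1/0.848 − 1/0.938)/(4π×0.0321) = 0.2805 K/W
R_outer film = 1/(h·4πr_o²) = 1/(11.8×4π×0.938²) = 0.007665 K/W
R_total = 0.8522 K/W
Q = ΔT/R_total = 69/0.8522

Q ≈ 81 W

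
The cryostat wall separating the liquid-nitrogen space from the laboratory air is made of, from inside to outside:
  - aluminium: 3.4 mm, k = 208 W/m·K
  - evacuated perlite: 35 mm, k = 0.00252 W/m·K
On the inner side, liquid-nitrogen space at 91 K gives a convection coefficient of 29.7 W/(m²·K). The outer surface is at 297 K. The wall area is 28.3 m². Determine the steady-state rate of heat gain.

Treating each layer as a thermal resistance in series:
R_inner film = 1/(h_i·A) = 1/(29.7×28.3) = 0.00119 K/W
R_aluminium = L/(kA) = 0.0034/(208×28.3) = 5.776×10^-7 K/W
R_evacuated perlite = L/(kA) = 0.035/(0.00252×28.3) = 0.4908 K/W
R_total = 0.492 K/W
Q = ΔT / R_total = 206 / 0.492

Q ≈ 419 W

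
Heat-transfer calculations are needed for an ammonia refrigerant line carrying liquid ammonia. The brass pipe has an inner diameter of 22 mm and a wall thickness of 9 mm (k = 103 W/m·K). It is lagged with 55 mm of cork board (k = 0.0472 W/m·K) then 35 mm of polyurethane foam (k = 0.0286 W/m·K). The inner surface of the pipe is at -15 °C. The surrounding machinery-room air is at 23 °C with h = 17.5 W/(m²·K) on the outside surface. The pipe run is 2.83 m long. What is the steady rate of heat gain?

Cylindrical conduction, so R = ln(r₂/r₁)/(2πkL) per layer, in series:
R_brass pipe wall = ln(20/11)/(2π×103×2.83) = 3.264×10^-4 K/W
R_cork board = ln(75/20)/(2π×0.0472×2.83) = 1.575 K/W
R_polyurethane foam = ln(110/75)/(2π×0.0286×2.83) = 0.7531 K/W
R_outer film = 1/(h_o·2πr_oL) = 1/(17.5×2π×0.11×2.83) = 0.02921 K/W
R_total = 2.358 K/W
Q = ΔT/R_total = 38/2.358

Q ≈ 16.1 W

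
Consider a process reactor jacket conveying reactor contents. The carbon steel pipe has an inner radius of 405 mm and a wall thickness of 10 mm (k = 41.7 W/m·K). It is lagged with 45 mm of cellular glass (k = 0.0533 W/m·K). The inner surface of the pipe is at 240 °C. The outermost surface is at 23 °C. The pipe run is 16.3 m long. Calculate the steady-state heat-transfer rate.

Per-layer cylindrical resistances, series-summed:
R_carbon steel pipe wall = ln(415/405)/(2π×41.7×16.3) = 5.711×10^-6 K/W
R_cellular glass = ln(460/415)/(2π×0.0533×16.3) = 0.01886 K/W
R_total = 0.01886 K/W
Q = ΔT/R_total = 217/0.01886

Q ≈ 11500 W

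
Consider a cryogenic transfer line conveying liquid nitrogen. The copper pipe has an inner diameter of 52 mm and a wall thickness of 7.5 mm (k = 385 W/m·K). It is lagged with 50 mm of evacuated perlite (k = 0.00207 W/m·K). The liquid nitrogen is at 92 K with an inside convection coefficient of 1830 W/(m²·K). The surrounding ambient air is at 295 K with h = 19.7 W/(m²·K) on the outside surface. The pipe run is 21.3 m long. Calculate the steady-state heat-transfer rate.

Q ≈ 61.5 W

Per-layer cylindrical resistances, series-summed:
R_inner film = 1/(h_i·2πr₁L) = 1/(1830×2π×0.026×21.3) = 1.57×10^-4 K/W
R_copper pipe wall = ln(33.5/26)/(2π×385×21.3) = 4.919×10^-6 K/W
R_evacuated perlite = ln(83.5/33.5)/(2π×0.00207×21.3) = 3.297 K/W
R_outer film = 1/(h_o·2πr_oL) = 1/(19.7×2π×0.0835×21.3) = 0.004542 K/W
R_total = 3.301 K/W
Q = ΔT/R_total = 203/3.301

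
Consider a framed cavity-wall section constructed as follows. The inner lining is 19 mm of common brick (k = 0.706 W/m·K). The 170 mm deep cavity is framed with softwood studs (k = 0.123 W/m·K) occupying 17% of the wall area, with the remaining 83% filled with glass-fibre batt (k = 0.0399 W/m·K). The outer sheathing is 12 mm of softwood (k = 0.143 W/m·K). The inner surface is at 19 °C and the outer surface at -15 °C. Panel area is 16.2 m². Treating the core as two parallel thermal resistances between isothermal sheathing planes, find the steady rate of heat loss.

Q ≈ 169 W

Sheathing layers in series; stud and cavity paths in parallel between them.
R_inner = 0.019/(0.706×16.2) = 0.001661 K/W
R_stud  = 0.17/(0.123×0.17×16.2) = 0.5019 K/W
R_cav   = 0.17/(0.0399×0.83×16.2) = 0.3169 K/W
1/R_core = 1/R_stud + 1/R_cav → R_core = 0.1942 K/W
R_outer = 0.012/(0.143×16.2) = 0.00518 K/W
R_total = 0.2011 K/W
Q = ΔT/R_total = 34/0.2011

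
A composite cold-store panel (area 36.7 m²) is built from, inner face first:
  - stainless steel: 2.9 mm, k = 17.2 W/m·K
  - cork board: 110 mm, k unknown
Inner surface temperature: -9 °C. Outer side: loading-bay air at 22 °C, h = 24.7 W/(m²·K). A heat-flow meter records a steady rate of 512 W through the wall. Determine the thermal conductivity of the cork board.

k ≈ 0.0504 W/(m·K)

Using the resistance-network approach (series):
R_stainless steel = L/(kA) = 0.0029/(17.2×36.7) = 4.594×10^-6 K/W
R_outer film = 1/(h_o·A) = 1/(24.7×36.7) = 0.001103 K/W
Sum of known resistances R_other = 0.001108 K/W
Total R = ΔT/Q = 31/512 = 0.06055 K/W
R_cork board = R_total − R_other = 0.05944 K/W
k = L/(R·A) = 0.11/(0.05944×36.7)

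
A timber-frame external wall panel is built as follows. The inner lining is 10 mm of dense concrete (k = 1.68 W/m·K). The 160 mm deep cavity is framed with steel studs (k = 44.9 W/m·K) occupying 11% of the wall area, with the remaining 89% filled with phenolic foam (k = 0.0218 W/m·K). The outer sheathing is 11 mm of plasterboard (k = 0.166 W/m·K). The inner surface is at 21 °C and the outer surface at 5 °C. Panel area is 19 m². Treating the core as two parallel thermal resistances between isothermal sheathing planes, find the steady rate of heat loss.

Q ≈ 2910 W

Sheathing layers in series; stud and cavity paths in parallel between them.
R_inner = 0.01/(1.68×19) = 3.133×10^-4 K/W
R_stud  = 0.16/(44.9×0.11×19) = 0.001705 K/W
R_cav   = 0.16/(0.0218×0.89×19) = 0.434 K/W
1/R_core = 1/R_stud + 1/R_cav → R_core = 0.001698 K/W
R_outer = 0.011/(0.166×19) = 0.003488 K/W
R_total = 0.005499 K/W
Q = ΔT/R_total = 16/0.005499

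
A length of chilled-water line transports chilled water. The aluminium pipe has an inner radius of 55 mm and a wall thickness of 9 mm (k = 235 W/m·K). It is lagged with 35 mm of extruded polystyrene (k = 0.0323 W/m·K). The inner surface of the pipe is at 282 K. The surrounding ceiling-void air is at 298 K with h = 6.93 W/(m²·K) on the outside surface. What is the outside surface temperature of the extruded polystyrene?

T ≈ 296 K

Radial resistances (cylindrical: R_cond = ln(r_o/r_i)/(2πkL), R_conv = 1/(h·2πrL)):
R_aluminium pipe wall = ln(64/55)/(2π×235×1) = 1.026×10^-4 K/W
R_extruded polystyrene = ln(99/64)/(2π×0.0323×1) = 2.15 K/W
R_outer film = 1/(h_o·2πr_oL) = 1/(6.93×2π×0.099×1) = 0.232 K/W
R_total = 2.382 K/W
Q = ΔT/R_total = 16/2.382
Q = 6.72 W/m
T_interface = T_inner + Q·ΣR(inner→interface) = 282 + 6.72×2.15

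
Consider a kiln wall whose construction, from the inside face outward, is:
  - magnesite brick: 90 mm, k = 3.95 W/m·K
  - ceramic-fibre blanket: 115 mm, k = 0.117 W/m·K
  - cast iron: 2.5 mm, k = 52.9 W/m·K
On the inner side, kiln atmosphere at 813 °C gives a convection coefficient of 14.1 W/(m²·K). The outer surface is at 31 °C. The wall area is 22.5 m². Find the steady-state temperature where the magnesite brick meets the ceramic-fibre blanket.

Thermal resistances in series:
R_inner film = 1/(h_i·A) = 1/(14.1×22.5) = 0.003152 K/W
R_magnesite brick = L/(kA) = 0.09/(3.95×22.5) = 0.001013 K/W
R_ceramic-fibre blanket = L/(kA) = 0.115/(0.117×22.5) = 0.04368 K/W
R_cast iron = L/(kA) = 0.0025/(52.9×22.5) = 2.1×10^-6 K/W
R_total = 0.04785 K/W;  Q = ΔT/R_total = 782/0.04785 = 16340 W
T_interface = T_inner − Q·ΣR(inner→interface) = 813 − 16300×0.004165

T ≈ 745 °C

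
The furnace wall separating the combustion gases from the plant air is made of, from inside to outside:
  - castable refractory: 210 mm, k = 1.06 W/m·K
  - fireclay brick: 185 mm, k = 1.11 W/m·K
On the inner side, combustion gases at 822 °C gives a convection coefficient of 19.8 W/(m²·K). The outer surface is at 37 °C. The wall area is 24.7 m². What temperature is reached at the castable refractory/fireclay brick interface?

Series thermal resistances:
R_inner film = 1/(h_i·A) = 1/(19.8×24.7) = 0.002045 K/W
R_castable refractory = L/(kA) = 0.21/(1.06×24.7) = 0.008021 K/W
R_fireclay brick = L/(kA) = 0.185/(1.11×24.7) = 0.006748 K/W
R_total = 0.01681 K/W;  Q = ΔT/R_total = 785/0.01681 = 46690 W
T_interface = T_inner − Q·ΣR(inner→interface) = 822 − 46700×0.01007

T ≈ 352 °C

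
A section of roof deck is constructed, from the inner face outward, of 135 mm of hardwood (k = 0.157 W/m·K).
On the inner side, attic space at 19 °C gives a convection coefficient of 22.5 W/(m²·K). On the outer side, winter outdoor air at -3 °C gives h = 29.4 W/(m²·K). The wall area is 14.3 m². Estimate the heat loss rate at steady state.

Q ≈ 335 W

Thermal resistances in series:
R_inner film = 1/(h_i·A) = 1/(22.5×14.3) = 0.003108 K/W
R_hardwood = L/(kA) = 0.135/(0.157×14.3) = 0.06013 K/W
R_outer film = 1/(h_o·A) = 1/(29.4×14.3) = 0.002379 K/W
R_total = 0.06562 K/W
Q = ΔT / R_total = 22 / 0.06562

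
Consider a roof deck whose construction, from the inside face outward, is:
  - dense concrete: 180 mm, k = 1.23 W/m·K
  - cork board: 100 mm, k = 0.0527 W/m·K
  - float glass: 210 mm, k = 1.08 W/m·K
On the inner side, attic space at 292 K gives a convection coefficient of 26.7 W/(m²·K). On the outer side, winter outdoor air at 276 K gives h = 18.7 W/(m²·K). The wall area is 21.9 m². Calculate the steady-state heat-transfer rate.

Series thermal resistances:
R_inner film = 1/(h_i·A) = 1/(26.7×21.9) = 0.00171 K/W
R_dense concrete = L/(kA) = 0.18/(1.23×21.9) = 0.006682 K/W
R_cork board = L/(kA) = 0.1/(0.0527×21.9) = 0.08665 K/W
R_float glass = L/(kA) = 0.21/(1.08×21.9) = 0.008879 K/W
R_outer film = 1/(h_o·A) = 1/(18.7×21.9) = 0.002442 K/W
R_total = 0.1064 K/W
Q = ΔT / R_total = 16 / 0.1064

Q ≈ 150 W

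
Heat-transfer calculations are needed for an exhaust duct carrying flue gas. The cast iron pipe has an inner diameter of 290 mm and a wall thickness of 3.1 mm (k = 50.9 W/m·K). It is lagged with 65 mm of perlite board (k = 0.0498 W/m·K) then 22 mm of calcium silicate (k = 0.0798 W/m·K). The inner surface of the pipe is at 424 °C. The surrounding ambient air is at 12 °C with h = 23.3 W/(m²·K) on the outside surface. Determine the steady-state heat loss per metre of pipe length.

For a radial system each layer contributes R = ln(r_out/r_in)/(2πkL); films add R = 1/(hA).
R_cast iron pipe wall = ln(148.1/145)/(2π×50.9×1) = 6.614×10^-5 K/W
R_perlite board = ln(213.1/148.1)/(2π×0.0498×1) = 1.163 K/W
R_calcium silicate = ln(235.1/213.1)/(2π×0.0798×1) = 0.196 K/W
R_outer film = 1/(h_o·2πr_oL) = 1/(23.3×2π×0.2351×1) = 0.02905 K/W
R_total = 1.388 K/W
Q = ΔT/R_total = 412/1.388

q′ ≈ 297 W/m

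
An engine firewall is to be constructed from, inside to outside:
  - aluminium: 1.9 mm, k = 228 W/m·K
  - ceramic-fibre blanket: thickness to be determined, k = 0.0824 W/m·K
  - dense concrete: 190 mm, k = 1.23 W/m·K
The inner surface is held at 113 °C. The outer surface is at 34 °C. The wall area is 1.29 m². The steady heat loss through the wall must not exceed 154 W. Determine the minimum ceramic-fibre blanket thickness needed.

Using the resistance-network approach (series):
R_aluminium = L/(kA) = 0.0019/(228×1.29) = 6.46×10^-6 K/W
R_dense concrete = L/(kA) = 0.19/(1.23×1.29) = 0.1197 K/W
Sum of the known resistances R_other = 0.1198 K/W
Required total resistance R_tot = ΔT/Q_allow = 79/154 = 0.513 K/W
R_ceramic-fibre blanket = R_tot − R_other = 0.3932 K/W
L = R·k·A = 0.3932×0.0824×1.29

L ≈ 41.8 mm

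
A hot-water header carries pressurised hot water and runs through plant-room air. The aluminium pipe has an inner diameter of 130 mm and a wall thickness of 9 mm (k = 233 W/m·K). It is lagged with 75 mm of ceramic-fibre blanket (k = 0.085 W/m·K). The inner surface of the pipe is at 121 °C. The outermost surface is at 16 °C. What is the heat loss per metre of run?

For a radial system each layer contributes R = ln(r_out/r_in)/(2πkL); films add R = 1/(hA).
R_aluminium pipe wall = ln(74/65)/(2π×233×1) = 8.858×10^-5 K/W
R_ceramic-fibre blanket = ln(149/74)/(2π×0.085×1) = 1.31 K/W
R_total = 1.311 K/W
Q = ΔT/R_total = 105/1.311

q′ ≈ 80.1 W/m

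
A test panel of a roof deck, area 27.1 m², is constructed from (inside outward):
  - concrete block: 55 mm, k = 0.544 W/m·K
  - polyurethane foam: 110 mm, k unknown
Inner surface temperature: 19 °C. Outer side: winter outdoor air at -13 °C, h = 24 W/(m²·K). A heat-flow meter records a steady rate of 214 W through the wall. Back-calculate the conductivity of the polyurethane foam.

Series thermal resistances:
R_concrete block = L/(kA) = 0.055/(0.544×27.1) = 0.003731 K/W
R_outer film = 1/(h_o·A) = 1/(24×27.1) = 0.001538 K/W
Sum of known resistances R_other = 0.005268 K/W
Total R = ΔT/Q = 32/214 = 0.1495 K/W
R_polyurethane foam = R_total − R_other = 0.1443 K/W
k = L/(R·A) = 0.11/(0.1443×27.1)

k ≈ 0.0281 W/(m·K)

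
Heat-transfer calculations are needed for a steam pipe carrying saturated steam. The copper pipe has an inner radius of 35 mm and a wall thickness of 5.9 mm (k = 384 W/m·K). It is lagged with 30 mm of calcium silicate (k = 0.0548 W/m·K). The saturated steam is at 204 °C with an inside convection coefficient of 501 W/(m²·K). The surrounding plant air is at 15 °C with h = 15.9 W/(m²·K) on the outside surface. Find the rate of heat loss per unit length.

Cylindrical conduction, so R = ln(r₂/r₁)/(2πkL) per layer, in series:
R_inner film = 1/(h_i·2πr₁L) = 1/(501×2π×0.035×1) = 0.009076 K/W
R_copper pipe wall = ln(40.9/35)/(2π×384×1) = 6.457×10^-5 K/W
R_calcium silicate = ln(70.9/40.9)/(2π×0.0548×1) = 1.598 K/W
R_outer film = 1/(h_o·2πr_oL) = 1/(15.9×2π×0.0709×1) = 0.1412 K/W
R_total = 1.748 K/W
Q = ΔT/R_total = 189/1.748

q′ ≈ 108 W/m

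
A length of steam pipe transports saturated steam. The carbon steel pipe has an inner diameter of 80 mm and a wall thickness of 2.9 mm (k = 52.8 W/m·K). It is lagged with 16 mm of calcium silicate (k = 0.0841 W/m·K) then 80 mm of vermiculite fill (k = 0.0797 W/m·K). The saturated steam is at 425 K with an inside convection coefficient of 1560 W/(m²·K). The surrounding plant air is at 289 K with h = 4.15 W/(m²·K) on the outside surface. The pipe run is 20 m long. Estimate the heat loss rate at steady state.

Per-layer cylindrical resistances, series-summed:
R_inner film = 1/(h_i·2πr₁L) = 1/(1560×2π×0.04×20) = 1.275×10^-4 K/W
R_carbon steel pipe wall = ln(42.9/40)/(2π×52.8×20) = 1.055×10^-5 K/W
R_calcium silicate = ln(58.9/42.9)/(2π×0.0841×20) = 0.02999 K/W
R_vermiculite fill = ln(138.9/58.9)/(2π×0.0797×20) = 0.08566 K/W
R_outer film = 1/(h_o·2πr_oL) = 1/(4.15×2π×0.1389×20) = 0.01381 K/W
R_total = 0.1296 K/W
Q = ΔT/R_total = 136/0.1296

Q ≈ 1050 W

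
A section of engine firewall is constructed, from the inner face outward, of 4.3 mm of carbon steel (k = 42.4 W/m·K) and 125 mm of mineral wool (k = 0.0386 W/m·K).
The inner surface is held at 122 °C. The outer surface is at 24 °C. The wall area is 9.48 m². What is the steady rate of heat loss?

Model the wall as resistances in series:
R_carbon steel = L/(kA) = 0.0043/(42.4×9.48) = 1.07×10^-5 K/W
R_mineral wool = L/(kA) = 0.125/(0.0386×9.48) = 0.3416 K/W
R_total = 0.3416 K/W
Q = ΔT / R_total = 98 / 0.3416

Q ≈ 287 W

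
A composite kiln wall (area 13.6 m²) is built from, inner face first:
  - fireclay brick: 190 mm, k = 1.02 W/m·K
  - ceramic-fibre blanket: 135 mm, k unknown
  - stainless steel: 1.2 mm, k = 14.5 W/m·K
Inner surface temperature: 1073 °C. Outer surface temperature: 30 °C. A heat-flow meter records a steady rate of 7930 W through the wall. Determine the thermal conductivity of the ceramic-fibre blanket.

Thermal resistances in series:
R_fireclay brick = L/(kA) = 0.19/(1.02×13.6) = 0.0137 K/W
R_stainless steel = L/(kA) = 0.0012/(14.5×13.6) = 6.085×10^-6 K/W
Sum of known resistances R_other = 0.0137 K/W
Total R = ΔT/Q = 1043/7930 = 0.1315 K/W
R_ceramic-fibre blanket = R_total − R_other = 0.1178 K/W
k = L/(R·A) = 0.135/(0.1178×13.6)

k ≈ 0.0842 W/(m·K)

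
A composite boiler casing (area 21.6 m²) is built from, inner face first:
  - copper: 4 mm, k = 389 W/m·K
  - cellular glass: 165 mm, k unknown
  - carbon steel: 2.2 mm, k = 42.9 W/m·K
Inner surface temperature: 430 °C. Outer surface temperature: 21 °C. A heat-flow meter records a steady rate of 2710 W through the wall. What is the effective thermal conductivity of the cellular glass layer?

Thermal resistances in series:
R_copper = L/(kA) = 0.004/(389×21.6) = 4.761×10^-7 K/W
R_carbon steel = L/(kA) = 0.0022/(42.9×21.6) = 2.374×10^-6 K/W
Sum of known resistances R_other = 2.85×10^-6 K/W
Total R = ΔT/Q = 409/2710 = 0.1509 K/W
R_cellular glass = R_total − R_other = 0.1509 K/W
k = L/(R·A) = 0.165/(0.1509×21.6)

k ≈ 0.0506 W/(m·K)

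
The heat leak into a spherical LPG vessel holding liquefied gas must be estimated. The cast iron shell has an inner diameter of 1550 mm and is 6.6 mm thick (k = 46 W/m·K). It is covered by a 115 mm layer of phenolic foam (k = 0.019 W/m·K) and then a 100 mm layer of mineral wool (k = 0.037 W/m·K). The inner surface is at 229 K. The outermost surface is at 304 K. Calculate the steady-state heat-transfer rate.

Each spherical layer contributes R = (1/r_i − 1/r_o)/(4πk):
R_cast iron shell = (1/0.775 − 1/0.7816)/(4π×46) = 1.885×10^-5 K/W
R_phenolic foam = (1/0.7816 − 1/0.8966)/(4π×0.019) = 0.6873 K/W
R_mineral wool = (1/0.8966 − 1/0.9966)/(4π×0.037) = 0.2407 K/W
R_total = 0.928 K/W
Q = ΔT/R_total = 75/0.928

Q ≈ 80.8 W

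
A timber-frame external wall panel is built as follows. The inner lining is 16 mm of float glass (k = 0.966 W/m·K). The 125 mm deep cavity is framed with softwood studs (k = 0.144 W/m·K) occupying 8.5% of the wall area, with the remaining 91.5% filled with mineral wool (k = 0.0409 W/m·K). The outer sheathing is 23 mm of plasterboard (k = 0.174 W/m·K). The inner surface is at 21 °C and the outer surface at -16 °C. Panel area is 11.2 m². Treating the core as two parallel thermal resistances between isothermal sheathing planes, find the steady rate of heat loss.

Sheathing layers in series; stud and cavity paths in parallel between them.
R_inner = 0.016/(0.966×11.2) = 0.001479 K/W
R_stud  = 0.125/(0.144×0.085×11.2) = 0.9118 K/W
R_cav   = 0.125/(0.0409×0.915×11.2) = 0.2982 K/W
1/R_core = 1/R_stud + 1/R_cav → R_core = 0.2247 K/W
R_outer = 0.023/(0.174×11.2) = 0.0118 K/W
R_total = 0.238 K/W
Q = ΔT/R_total = 37/0.238

Q ≈ 155 W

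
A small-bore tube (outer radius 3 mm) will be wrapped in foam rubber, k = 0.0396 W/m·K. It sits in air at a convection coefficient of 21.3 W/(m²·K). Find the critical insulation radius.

r_cr ≈ 1.86 mm

For a cylinder r_cr = k/h = 0.0396/21.3
r_cr = 1.86 mm; since the bare radius (3 mm) is above r_cr, any added insulation will reduce heat loss.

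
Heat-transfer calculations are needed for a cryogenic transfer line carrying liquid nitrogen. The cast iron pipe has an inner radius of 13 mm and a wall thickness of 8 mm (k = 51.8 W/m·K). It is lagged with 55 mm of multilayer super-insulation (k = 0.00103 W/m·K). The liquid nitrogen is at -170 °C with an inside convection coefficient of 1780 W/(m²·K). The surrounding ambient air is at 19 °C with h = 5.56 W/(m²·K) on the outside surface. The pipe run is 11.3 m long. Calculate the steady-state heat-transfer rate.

Q ≈ 10.7 W

For a radial system each layer contributes R = ln(r_out/r_in)/(2πkL); films add R = 1/(hA).
R_inner film = 1/(h_i·2πr₁L) = 1/(1780×2π×0.013×11.3) = 6.087×10^-4 K/W
R_cast iron pipe wall = ln(21/13)/(2π×51.8×11.3) = 1.304×10^-4 K/W
R_multilayer super-insulation = ln(76/21)/(2π×0.00103×11.3) = 17.59 K/W
R_outer film = 1/(h_o·2πr_oL) = 1/(5.56×2π×0.076×11.3) = 0.03333 K/W
R_total = 17.62 K/W
Q = ΔT/R_total = 189/17.62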